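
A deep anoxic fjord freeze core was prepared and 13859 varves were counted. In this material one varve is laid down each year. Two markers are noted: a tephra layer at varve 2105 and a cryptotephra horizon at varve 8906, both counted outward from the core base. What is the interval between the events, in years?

The two markers are separated by 8906 − 2105 = 6801 varves.
That is 6801 years at one varve per year.

6801 years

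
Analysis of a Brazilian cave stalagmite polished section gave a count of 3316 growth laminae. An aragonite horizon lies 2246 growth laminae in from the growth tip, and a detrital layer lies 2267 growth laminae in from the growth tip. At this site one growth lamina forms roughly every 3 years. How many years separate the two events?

63 years

2267 − 2246 = 21 growth laminae lie between the two events.
21 growth laminae at 3 years each span 21 × 3 = 63 years.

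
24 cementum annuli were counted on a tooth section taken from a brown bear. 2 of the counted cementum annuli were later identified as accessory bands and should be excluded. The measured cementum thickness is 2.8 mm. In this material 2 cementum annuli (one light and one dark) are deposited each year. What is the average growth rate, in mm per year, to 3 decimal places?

Correcting the raw count gives 24 − 2 = 22 true cementum annuli.
22 cementum annuli at 2 per year is 22 / 2 = 11 years.
2.8 mm over 11 years gives 2.8 / 11 ≈ 0.255 mm per year.

0.255 mm per year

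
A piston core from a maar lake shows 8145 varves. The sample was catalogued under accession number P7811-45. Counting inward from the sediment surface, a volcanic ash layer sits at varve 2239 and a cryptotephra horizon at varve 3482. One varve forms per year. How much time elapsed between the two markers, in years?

1243 years

Separation: 3482 − 2239 = 1243 varves.
One varve per year makes the interval 1243 years.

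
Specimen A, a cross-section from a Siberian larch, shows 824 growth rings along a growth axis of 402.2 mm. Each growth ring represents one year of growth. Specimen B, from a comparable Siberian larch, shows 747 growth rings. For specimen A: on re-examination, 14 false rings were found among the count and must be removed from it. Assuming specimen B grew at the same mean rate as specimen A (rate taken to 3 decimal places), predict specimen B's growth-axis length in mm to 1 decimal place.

371.3 mm

Specimen A: true growth ring count = 824 − 14 = 810.
A: Mean rate = 402.2 mm / 810 years ≈ 0.497 mm/year.
B's length ≈ 0.497 × 747 = 371.3 mm.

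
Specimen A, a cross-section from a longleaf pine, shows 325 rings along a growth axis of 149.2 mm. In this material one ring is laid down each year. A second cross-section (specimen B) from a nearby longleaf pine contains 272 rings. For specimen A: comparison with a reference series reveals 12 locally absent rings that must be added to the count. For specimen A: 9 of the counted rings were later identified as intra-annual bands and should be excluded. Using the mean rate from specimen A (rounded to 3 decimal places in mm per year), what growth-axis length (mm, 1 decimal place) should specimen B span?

123.8 mm

Specimen A: adjusted count: 325 − 9 + 12 = 328 rings.
A: Extension rate ≈ 149.2 / 328 = 0.455 mm per year.
For B, 0.455 mm/year × 272 years = 123.8 mm.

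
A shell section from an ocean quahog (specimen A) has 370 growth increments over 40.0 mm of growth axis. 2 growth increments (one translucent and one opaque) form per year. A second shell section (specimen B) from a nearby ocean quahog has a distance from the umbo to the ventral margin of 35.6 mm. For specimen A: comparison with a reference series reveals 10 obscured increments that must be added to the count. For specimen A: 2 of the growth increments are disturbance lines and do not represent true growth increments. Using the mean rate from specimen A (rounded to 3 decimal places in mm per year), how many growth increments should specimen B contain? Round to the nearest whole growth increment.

336 growth increments

Specimen A: after corrections the count is 370 − 2 + 10 = 378 growth increments.
Specimen A: dividing by 2 growth increments per year: 378 / 2 = 189 years.
A: 40.0 mm over 189 years gives 40.0 / 189 ≈ 0.212 mm/yr.
For B, 35.6 / 0.212 = 167.92 years; at 2 growth increments per year that is 167.92 × 2 ≈ 336 growth increments.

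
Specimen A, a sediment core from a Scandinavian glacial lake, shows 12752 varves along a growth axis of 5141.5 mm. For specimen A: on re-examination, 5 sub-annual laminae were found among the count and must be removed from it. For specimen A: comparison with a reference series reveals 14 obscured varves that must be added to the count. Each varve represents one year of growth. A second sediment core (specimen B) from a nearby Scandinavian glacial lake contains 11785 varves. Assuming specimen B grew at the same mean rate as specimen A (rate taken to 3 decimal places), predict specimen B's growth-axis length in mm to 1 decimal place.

4749.4 mm

Specimen A: adjusted count: 12752 − 5 + 14 = 12761 varves.
A: Mean rate = 5141.5 mm / 12761 years ≈ 0.403 mm/year.
Length of B = 0.403 × 11785 = 4749.4 mm.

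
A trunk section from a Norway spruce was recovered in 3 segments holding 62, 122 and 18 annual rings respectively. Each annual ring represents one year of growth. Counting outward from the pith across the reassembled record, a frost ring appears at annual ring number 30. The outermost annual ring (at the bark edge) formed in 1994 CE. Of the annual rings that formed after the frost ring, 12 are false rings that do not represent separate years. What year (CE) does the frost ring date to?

1834 CE

Total annual rings = 62 + 122 + 18 = 202.
202 − 30 = 172 annual rings lie beyond the frost ring toward the bark edge.
172 − 12 false = 160 true annual rings after the frost ring.
The annual ring at the bark edge is 1994 CE, so the frost ring dates to 1994 − 160 = 1834 CE.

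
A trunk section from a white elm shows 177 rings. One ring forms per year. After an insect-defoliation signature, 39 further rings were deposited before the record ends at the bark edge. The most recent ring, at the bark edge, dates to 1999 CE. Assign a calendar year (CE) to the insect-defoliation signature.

1960 CE

39 rings post-date the insect-defoliation signature.
The ring at the bark edge is 1999 CE, so the insect-defoliation signature dates to 1999 − 39 = 1960 CE.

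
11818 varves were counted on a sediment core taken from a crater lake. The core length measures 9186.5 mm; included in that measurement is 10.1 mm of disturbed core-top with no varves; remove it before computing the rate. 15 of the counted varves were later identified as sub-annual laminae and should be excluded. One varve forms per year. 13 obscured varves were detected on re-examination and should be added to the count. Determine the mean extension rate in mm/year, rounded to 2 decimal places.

0.78 mm/year

True varve count = 11818 − 15 + 13 = 11816.
Net length = 9186.5 − 10.1 = 9176.4 mm.
9176.4 mm over 11816 years gives 9176.4 / 11816 ≈ 0.78 mm/year.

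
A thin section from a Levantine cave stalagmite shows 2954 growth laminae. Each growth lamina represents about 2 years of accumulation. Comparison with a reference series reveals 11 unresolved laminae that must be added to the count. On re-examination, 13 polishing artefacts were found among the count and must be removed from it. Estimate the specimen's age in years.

After corrections the count is 2954 − 13 + 11 = 2952 growth laminae.
Multiplying by 2 years per growth lamina: 2952 × 2 = 5904 years.

5904 years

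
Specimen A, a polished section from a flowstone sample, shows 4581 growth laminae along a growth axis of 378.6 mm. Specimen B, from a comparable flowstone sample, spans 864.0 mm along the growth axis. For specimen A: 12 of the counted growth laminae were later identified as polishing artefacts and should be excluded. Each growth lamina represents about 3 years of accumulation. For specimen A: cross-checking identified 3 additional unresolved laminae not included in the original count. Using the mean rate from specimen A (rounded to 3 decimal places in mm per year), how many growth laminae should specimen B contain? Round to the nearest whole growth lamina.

Specimen A: true growth lamina count = 4581 − 12 + 3 = 4572.
Specimen A: multiplying by 3 years per growth lamina: 4572 × 3 = 13716 years.
A: Extension rate ≈ 378.6 / 13716 = 0.028 mm per year.
B spans 864.0 / 0.028 = 30857.14 years; at 3 years per growth lamina that is 30857.14 / 3 ≈ 10286 growth laminae.

10286 growth laminae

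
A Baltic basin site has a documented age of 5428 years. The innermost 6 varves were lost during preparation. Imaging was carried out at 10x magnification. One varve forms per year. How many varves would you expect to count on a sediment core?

5422 varves

One varve per year gives 5428 varves over 5428 years.
Less the 6 uncaptured varves: 5428 − 6 = 5422.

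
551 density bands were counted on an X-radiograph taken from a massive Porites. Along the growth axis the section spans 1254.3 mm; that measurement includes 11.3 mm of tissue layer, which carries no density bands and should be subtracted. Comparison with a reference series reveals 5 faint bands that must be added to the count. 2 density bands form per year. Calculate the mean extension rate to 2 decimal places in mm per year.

4.47 mm per year

Correcting the raw count gives 551 + 5 = 556 true density bands.
556 density bands at 2 per year is 556 / 2 = 278 years.
Removing the 11.3 mm offcut leaves 1254.3 − 11.3 = 1243.0 mm.
Extension rate ≈ 1243.0 / 278 = 4.47 mm per year.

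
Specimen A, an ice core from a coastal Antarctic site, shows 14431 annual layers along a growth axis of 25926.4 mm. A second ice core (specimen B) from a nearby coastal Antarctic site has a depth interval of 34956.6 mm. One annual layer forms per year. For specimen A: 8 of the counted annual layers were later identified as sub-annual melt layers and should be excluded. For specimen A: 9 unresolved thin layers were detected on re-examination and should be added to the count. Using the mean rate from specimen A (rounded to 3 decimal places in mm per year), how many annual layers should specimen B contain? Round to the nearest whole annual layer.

Specimen A: after corrections the count is 14431 − 8 + 9 = 14432 annual layers.
A: Extension rate ≈ 25926.4 / 14432 = 1.796 mm/year.
Specimen B: 34956.6 mm / 1.796 mm per year = 19463.59 years ≈ 19464 annual layers.

19464 annual layers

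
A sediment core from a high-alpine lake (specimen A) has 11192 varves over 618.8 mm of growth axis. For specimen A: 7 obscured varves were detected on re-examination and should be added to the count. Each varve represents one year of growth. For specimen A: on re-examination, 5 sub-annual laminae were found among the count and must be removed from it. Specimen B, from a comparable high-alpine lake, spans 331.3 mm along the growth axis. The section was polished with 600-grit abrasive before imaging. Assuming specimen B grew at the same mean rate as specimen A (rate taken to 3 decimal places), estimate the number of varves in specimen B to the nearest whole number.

6024 varves

Specimen A: correcting the raw count gives 11192 − 5 + 7 = 11194 true varves.
A: 618.8 mm over 11194 years gives 618.8 / 11194 ≈ 0.055 mm/yr.
B spans 331.3 / 0.055 = 6023.64 years ≈ 6024 varves.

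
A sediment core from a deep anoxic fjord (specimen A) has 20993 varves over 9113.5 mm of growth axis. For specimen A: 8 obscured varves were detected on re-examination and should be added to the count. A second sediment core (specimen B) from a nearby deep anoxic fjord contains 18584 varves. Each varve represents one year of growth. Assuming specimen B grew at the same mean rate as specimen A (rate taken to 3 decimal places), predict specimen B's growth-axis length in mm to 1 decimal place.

Specimen A: true varve count = 20993 + 8 = 21001.
A: 9113.5 mm over 21001 years gives 9113.5 / 21001 ≈ 0.434 mm per year.
Length of B = 0.434 × 18584 = 8065.5 mm.

8065.5 mm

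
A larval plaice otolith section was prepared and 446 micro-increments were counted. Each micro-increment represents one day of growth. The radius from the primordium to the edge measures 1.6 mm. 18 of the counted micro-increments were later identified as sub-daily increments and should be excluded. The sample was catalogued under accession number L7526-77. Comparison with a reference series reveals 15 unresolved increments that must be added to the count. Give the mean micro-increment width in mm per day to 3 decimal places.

0.004 mm per day

True micro-increment count = 446 − 18 + 15 = 443.
Extension rate ≈ 1.6 / 443 = 0.004 mm per day.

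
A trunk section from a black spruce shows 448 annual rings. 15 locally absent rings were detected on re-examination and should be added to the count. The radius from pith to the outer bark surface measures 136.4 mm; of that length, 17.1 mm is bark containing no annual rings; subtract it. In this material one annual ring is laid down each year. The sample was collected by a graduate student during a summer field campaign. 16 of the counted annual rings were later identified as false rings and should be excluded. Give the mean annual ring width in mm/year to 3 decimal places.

True annual ring count = 448 − 16 + 15 = 447.
Net length = 136.4 − 17.1 = 119.3 mm.
Extension rate ≈ 119.3 / 447 = 0.267 mm/year.

0.267 mm/year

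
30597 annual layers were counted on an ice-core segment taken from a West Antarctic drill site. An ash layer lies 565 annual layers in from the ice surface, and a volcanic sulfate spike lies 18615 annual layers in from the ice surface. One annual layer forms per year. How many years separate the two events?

18050 years

The two markers are separated by 18615 − 565 = 18050 annual layers.
One annual layer per year makes the interval 18050 years.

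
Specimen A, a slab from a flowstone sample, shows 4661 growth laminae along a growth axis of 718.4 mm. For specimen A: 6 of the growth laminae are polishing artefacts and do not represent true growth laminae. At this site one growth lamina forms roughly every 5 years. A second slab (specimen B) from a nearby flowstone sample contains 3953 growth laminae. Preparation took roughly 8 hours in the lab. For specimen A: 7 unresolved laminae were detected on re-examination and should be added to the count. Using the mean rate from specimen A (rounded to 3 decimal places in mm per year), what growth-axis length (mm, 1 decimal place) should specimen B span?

Specimen A: true growth lamina count = 4661 − 6 + 7 = 4662.
Specimen A: multiplying by 5 years per growth lamina: 4662 × 5 = 23310 years.
A: Extension rate ≈ 718.4 / 23310 = 0.031 mm/yr.
Specimen B: at 5 years per growth lamina, 3953 × 5 = 19765 years. For B, 0.031 mm/year × 19765 years = 612.7 mm.

612.7 mm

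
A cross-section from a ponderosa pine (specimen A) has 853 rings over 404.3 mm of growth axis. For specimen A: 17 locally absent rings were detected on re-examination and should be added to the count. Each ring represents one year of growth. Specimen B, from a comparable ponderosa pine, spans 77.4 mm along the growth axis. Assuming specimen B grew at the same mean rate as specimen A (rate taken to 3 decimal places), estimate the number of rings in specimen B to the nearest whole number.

Specimen A: after corrections the count is 853 + 17 = 870 rings.
A: 404.3 mm over 870 years gives 404.3 / 870 ≈ 0.465 mm/year.
For B, 77.4 / 0.465 = 166.45 years ≈ 166 rings.

166 rings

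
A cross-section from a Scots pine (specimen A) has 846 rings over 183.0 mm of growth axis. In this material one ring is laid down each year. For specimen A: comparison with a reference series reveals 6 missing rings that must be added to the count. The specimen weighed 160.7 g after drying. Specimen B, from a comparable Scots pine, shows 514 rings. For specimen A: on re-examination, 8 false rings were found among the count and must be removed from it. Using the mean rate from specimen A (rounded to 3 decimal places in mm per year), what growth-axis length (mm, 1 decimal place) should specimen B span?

Specimen A: after corrections the count is 846 − 8 + 6 = 844 rings.
A: Mean rate = 183.0 mm / 844 years ≈ 0.217 mm/yr.
B's length ≈ 0.217 × 514 = 111.5 mm.

111.5 mm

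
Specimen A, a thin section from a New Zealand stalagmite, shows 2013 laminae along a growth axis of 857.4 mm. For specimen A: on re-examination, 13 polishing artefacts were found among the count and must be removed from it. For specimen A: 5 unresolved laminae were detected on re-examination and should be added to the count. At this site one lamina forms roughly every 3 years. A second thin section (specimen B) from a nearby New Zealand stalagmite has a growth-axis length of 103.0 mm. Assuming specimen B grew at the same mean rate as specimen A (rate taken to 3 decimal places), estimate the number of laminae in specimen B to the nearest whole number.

240 laminae

Specimen A: correcting the raw count gives 2013 − 13 + 5 = 2005 true laminae.
Specimen A: at 3 years per lamina, 2005 × 3 = 6015 years.
A: Mean rate = 857.4 mm / 6015 years ≈ 0.143 mm per year.
For B, 103.0 / 0.143 = 720.28 years; at 3 years per lamina that is 720.28 / 3 ≈ 240 laminae.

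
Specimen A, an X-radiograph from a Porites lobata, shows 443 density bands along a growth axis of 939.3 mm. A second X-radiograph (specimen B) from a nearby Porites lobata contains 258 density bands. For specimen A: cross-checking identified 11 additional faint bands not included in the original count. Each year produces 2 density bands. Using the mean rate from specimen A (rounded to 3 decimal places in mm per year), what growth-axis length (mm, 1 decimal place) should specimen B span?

Specimen A: adjusted count: 443 + 11 = 454 density bands.
Specimen A: 454 density bands at 2 per year is 454 / 2 = 227 years.
A: Extension rate ≈ 939.3 / 227 = 4.138 mm/yr.
Specimen B: 258 density bands at 2 per year is 258 / 2 = 129 years. For B, 4.138 mm/year × 129 years = 533.8 mm.

533.8 mm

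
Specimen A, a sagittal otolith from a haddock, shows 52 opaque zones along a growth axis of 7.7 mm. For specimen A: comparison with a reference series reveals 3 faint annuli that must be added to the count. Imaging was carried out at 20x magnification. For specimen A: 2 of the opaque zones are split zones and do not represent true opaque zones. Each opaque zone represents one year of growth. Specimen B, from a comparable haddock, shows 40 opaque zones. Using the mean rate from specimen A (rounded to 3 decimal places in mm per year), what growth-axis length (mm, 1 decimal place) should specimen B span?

5.8 mm

Specimen A: adjusted count: 52 − 2 + 3 = 53 opaque zones.
A: Extension rate ≈ 7.7 / 53 = 0.145 mm/year.
Length of B = 0.145 × 40 = 5.8 mm.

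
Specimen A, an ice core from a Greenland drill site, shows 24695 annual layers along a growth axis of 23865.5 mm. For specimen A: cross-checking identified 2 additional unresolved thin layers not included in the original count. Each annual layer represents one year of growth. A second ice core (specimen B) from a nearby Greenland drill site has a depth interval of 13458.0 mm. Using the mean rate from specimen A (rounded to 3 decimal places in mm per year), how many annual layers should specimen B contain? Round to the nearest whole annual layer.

Specimen A: true annual layer count = 24695 + 2 = 24697.
A: Extension rate ≈ 23865.5 / 24697 = 0.966 mm/yr.
Specimen B: 13458.0 mm / 0.966 mm per year = 13931.68 years ≈ 13932 annual layers.

13932 annual layers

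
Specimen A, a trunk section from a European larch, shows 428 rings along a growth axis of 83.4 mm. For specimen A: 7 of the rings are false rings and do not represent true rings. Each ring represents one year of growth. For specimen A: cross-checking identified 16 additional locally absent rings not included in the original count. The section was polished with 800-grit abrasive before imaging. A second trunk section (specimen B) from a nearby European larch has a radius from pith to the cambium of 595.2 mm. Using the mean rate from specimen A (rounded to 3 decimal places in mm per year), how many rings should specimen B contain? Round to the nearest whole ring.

Specimen A: after corrections the count is 428 − 7 + 16 = 437 rings.
A: Extension rate ≈ 83.4 / 437 = 0.191 mm per year.
B spans 595.2 / 0.191 = 3116.23 years ≈ 3116 rings.

3116 rings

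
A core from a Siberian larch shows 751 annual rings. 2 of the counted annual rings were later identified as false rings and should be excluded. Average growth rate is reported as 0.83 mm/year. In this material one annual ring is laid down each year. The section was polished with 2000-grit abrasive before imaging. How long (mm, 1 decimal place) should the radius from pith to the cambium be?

After corrections the count is 751 − 2 = 749 annual rings.
749 years at 0.83 mm/year gives 0.83 × 749 = 621.7 mm.

621.7 mm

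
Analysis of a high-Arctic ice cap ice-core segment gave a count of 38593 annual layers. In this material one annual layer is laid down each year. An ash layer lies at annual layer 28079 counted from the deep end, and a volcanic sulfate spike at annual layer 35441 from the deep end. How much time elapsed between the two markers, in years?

7362 years

Separation: 35441 − 28079 = 7362 annual layers.
That is 7362 years at one annual layer per year.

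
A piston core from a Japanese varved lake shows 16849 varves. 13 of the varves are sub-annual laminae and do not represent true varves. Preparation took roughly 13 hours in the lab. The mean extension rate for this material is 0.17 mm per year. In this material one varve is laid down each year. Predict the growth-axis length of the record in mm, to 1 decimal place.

2862.1 mm

Correcting the raw count gives 16849 − 13 = 16836 true varves.
Predicted length = 0.17 mm/year × 16836 years = 2862.1 mm.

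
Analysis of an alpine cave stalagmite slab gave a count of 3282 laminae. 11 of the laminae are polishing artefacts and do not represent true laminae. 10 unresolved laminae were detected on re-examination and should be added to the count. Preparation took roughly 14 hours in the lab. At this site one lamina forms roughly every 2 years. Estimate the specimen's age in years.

6562 years

Adjusted count: 3282 − 11 + 10 = 3281 laminae.
3281 laminae at 2 years each span 3281 × 2 = 6562 years.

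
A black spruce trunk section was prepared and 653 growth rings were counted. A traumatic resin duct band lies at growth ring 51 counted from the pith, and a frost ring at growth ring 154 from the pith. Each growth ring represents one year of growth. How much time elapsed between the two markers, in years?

Separation: 154 − 51 = 103 growth rings.
That is 103 years at one growth ring per year.

103 years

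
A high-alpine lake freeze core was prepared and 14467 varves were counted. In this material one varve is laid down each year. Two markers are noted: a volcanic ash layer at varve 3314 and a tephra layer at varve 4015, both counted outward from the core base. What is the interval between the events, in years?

701 years

The two markers are separated by 4015 − 3314 = 701 varves.
One varve per year makes the interval 701 years.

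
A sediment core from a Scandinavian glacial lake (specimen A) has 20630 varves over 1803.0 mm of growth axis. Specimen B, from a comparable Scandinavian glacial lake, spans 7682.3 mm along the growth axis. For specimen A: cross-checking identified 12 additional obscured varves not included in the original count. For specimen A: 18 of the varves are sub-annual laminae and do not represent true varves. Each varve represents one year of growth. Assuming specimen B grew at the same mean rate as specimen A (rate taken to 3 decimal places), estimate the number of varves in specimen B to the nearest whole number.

Specimen A: adjusted count: 20630 − 18 + 12 = 20624 varves.
A: Extension rate ≈ 1803.0 / 20624 = 0.087 mm/yr.
For B, 7682.3 / 0.087 = 88302.30 years ≈ 88302 varves.

88302 varves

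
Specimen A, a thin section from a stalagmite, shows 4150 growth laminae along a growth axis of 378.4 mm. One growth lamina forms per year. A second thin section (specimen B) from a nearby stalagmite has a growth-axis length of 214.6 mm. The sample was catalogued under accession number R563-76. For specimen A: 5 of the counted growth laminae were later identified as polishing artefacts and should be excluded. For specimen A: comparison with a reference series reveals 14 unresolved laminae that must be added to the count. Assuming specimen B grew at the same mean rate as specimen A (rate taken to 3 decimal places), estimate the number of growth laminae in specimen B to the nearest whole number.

2358 growth laminae

Specimen A: adjusted count: 4150 − 5 + 14 = 4159 growth laminae.
A: Mean rate = 378.4 mm / 4159 years ≈ 0.091 mm/yr.
For B, 214.6 / 0.091 = 2358.24 years ≈ 2358 growth laminae.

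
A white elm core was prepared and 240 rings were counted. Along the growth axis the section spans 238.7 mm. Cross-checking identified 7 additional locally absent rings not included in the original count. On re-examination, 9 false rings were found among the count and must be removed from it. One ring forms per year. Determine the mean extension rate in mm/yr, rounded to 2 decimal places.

Adjusted count: 240 − 9 + 7 = 238 rings.
Mean rate = 238.7 mm / 238 years ≈ 1.00 mm/yr.

1.00 mm/yr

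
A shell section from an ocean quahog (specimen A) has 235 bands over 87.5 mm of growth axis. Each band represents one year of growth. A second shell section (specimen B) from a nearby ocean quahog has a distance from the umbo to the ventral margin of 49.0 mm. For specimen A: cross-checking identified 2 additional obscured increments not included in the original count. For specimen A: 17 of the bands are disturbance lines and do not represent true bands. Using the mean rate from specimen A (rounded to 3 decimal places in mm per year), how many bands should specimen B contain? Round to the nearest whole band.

123 bands

Specimen A: correcting the raw count gives 235 − 17 + 2 = 220 true bands.
A: Mean rate = 87.5 mm / 220 years ≈ 0.398 mm/yr.
Specimen B: 49.0 mm / 0.398 mm per year = 123.12 years ≈ 123 bands.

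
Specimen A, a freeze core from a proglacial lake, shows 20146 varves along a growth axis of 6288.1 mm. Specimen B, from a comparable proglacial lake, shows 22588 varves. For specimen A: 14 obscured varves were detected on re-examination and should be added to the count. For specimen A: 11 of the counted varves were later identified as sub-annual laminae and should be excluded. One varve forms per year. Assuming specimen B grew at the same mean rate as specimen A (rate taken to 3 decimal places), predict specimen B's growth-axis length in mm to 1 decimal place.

Specimen A: true varve count = 20146 − 11 + 14 = 20149.
A: 6288.1 mm over 20149 years gives 6288.1 / 20149 ≈ 0.312 mm/yr.
Length of B = 0.312 × 22588 = 7047.5 mm.

7047.5 mm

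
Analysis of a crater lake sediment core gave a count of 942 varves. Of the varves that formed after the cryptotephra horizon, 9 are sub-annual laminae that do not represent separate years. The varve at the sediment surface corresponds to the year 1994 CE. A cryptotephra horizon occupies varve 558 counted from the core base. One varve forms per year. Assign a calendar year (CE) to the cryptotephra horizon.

1619 CE

Between varve 558 and the sediment surface there are 942 − 558 = 384 varves.
Removing the 9 false varves leaves 384 − 9 = 375 true varves beyond the cryptotephra horizon.
Counting back 375 years from 1994 CE places the cryptotephra horizon in 1994 − 375 = 1619 CE.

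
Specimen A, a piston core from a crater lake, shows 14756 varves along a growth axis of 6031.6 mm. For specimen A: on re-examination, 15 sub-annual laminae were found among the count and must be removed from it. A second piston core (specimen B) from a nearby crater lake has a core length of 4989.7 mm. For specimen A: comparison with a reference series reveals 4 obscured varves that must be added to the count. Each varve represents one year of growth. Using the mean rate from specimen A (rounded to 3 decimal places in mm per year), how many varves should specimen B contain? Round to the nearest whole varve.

12200 varves

Specimen A: after corrections the count is 14756 − 15 + 4 = 14745 varves.
A: 6031.6 mm over 14745 years gives 6031.6 / 14745 ≈ 0.409 mm/year.
B spans 4989.7 / 0.409 = 12199.76 years ≈ 12200 varves.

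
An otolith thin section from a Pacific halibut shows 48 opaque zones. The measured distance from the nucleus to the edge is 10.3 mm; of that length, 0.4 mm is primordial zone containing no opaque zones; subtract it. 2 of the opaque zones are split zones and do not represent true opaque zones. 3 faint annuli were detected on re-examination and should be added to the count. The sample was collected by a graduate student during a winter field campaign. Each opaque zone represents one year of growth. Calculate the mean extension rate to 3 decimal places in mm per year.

0.202 mm per year

After corrections the count is 48 − 2 + 3 = 49 opaque zones.
The growth record spans 10.3 − 0.4 = 9.9 mm.
Extension rate ≈ 9.9 / 49 = 0.202 mm per year.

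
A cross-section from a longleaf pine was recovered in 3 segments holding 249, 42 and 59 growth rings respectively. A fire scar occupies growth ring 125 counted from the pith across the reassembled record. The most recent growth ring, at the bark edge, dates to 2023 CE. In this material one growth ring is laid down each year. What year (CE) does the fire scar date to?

1798 CE

Total growth rings = 249 + 42 + 59 = 350.
The fire scar sits at growth ring 125 from the pith, so 350 − 125 = 225 growth rings formed after it.
Counting back 225 years from 2023 CE places the fire scar in 2023 − 225 = 1798 CE.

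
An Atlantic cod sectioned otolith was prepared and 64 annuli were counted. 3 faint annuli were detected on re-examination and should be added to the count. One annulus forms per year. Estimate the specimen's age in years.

Adjusted count: 64 + 3 = 67 annuli.
At one annulus per year, that is 67 years.

67 years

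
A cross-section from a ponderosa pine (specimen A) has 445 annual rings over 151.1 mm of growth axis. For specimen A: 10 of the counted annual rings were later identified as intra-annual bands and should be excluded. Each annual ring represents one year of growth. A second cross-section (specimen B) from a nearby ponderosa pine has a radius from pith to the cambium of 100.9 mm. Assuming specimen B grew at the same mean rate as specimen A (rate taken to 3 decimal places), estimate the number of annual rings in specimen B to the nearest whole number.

Specimen A: after corrections the count is 445 − 10 = 435 annual rings.
A: Extension rate ≈ 151.1 / 435 = 0.347 mm/year.
For B, 100.9 / 0.347 = 290.78 years ≈ 291 annual rings.

291 annual rings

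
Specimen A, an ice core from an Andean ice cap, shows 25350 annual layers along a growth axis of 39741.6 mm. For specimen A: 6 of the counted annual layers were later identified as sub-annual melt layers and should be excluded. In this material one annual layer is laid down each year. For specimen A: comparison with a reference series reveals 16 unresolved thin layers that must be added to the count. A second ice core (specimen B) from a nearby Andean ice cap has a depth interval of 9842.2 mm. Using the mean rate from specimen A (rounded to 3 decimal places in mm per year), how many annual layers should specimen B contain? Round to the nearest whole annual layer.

Specimen A: correcting the raw count gives 25350 − 6 + 16 = 25360 true annual layers.
A: Mean rate = 39741.6 mm / 25360 years ≈ 1.567 mm/yr.
B spans 9842.2 / 1.567 = 6280.92 years ≈ 6281 annual layers.

6281 annual layers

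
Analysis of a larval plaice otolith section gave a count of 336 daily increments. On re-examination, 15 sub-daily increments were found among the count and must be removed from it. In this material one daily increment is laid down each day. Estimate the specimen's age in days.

After corrections the count is 336 − 15 = 321 daily increments.
At one daily increment per day, that is 321 days.

321 d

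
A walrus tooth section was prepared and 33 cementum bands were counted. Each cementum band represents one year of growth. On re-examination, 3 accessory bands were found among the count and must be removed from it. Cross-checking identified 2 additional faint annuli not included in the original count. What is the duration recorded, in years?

32 years

After corrections the count is 33 − 3 + 2 = 32 cementum bands.
At one cementum band per year, that is 32 years.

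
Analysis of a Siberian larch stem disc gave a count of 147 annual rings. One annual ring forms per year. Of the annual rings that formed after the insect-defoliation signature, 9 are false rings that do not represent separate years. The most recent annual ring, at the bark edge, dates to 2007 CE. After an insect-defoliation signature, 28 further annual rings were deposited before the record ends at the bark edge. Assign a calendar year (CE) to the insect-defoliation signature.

1988 CE

There are 28 annual rings younger than the insect-defoliation signature.
Excluding 9 false annual rings: 28 − 9 = 19.
The annual ring at the bark edge is 2007 CE, so the insect-defoliation signature dates to 2007 − 19 = 1988 CE.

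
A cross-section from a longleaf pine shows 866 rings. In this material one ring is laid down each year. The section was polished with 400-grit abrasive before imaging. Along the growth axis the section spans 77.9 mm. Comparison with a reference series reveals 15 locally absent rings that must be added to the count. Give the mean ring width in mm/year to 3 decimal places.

Correcting the raw count gives 866 + 15 = 881 true rings.
77.9 mm over 881 years gives 77.9 / 881 ≈ 0.088 mm/year.

0.088 mm/year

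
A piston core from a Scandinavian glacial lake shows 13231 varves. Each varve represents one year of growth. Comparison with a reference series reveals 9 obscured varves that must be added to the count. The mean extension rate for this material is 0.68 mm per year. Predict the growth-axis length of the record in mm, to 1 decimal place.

Correcting the raw count gives 13231 + 9 = 13240 true varves.
13240 years at 0.68 mm/year gives 0.68 × 13240 = 9003.2 mm.

9003.2 mm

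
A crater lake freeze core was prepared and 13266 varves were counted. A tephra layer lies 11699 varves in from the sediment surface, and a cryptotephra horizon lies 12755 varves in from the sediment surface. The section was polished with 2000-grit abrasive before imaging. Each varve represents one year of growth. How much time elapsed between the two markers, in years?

Separation: 12755 − 11699 = 1056 varves.
One varve per year makes the interval 1056 years.

1056 yr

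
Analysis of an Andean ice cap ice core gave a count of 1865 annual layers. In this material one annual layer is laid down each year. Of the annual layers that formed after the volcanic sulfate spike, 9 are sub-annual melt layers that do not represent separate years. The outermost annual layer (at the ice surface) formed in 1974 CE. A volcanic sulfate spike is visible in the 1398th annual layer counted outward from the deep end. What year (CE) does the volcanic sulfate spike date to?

The volcanic sulfate spike sits at annual layer 1398 from the deep end, so 1865 − 1398 = 467 annual layers formed after it.
Excluding 9 false annual layers: 467 − 9 = 458.
1974 − 458 = 1516 CE.

1516 CE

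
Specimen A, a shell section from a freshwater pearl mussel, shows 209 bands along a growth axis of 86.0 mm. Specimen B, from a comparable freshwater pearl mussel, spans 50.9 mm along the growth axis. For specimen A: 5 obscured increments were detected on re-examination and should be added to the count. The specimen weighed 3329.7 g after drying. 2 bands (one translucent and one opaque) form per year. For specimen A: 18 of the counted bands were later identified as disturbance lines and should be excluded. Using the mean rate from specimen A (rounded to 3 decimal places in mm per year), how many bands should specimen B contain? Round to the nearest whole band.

116 bands

Specimen A: correcting the raw count gives 209 − 18 + 5 = 196 true bands.
Specimen A: 196 bands at 2 per year is 196 / 2 = 98 years.
A: Mean rate = 86.0 mm / 98 years ≈ 0.878 mm per year.
B spans 50.9 / 0.878 = 57.97 years; at 2 bands per year that is 57.97 × 2 ≈ 116 bands.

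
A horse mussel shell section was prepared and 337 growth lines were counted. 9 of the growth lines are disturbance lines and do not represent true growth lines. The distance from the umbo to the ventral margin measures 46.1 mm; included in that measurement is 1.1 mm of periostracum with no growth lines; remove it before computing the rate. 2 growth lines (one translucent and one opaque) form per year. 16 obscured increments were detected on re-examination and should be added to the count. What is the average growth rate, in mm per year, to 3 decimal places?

0.262 mm per year

Correcting the raw count gives 337 − 9 + 16 = 344 true growth lines.
With 2 growth lines per year, 344 / 2 = 172 years.
The growth record spans 46.1 − 1.1 = 45.0 mm.
45.0 mm over 172 years gives 45.0 / 172 ≈ 0.262 mm per year.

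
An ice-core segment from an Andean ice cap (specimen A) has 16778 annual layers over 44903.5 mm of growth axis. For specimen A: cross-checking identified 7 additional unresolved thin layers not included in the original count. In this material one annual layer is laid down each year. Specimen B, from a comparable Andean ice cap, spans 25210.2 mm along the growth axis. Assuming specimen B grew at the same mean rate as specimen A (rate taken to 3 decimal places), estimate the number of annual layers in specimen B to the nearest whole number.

9424 annual layers

Specimen A: true annual layer count = 16778 + 7 = 16785.
A: Mean rate = 44903.5 mm / 16785 years ≈ 2.675 mm/yr.
B spans 25210.2 / 2.675 = 9424.37 years ≈ 9424 annual layers.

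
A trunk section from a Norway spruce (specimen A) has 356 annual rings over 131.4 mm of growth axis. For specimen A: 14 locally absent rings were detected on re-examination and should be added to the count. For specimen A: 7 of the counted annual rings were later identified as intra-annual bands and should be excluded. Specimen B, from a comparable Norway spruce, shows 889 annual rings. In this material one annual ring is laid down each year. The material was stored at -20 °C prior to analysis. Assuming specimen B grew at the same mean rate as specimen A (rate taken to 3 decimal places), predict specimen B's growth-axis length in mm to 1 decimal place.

321.8 mm

Specimen A: adjusted count: 356 − 7 + 14 = 363 annual rings.
A: Mean rate = 131.4 mm / 363 years ≈ 0.362 mm/year.
For B, 0.362 mm/year × 889 years = 321.8 mm.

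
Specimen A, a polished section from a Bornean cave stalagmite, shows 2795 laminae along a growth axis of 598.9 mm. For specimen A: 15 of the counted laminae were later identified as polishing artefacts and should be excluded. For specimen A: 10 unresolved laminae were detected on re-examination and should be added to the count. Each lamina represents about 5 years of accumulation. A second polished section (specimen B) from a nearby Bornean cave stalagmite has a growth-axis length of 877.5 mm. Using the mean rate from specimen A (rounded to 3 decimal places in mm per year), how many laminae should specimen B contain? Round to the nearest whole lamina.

Specimen A: adjusted count: 2795 − 15 + 10 = 2790 laminae.
Specimen A: 2790 laminae at 5 years each span 2790 × 5 = 13950 years.
A: Mean rate = 598.9 mm / 13950 years ≈ 0.043 mm/year.
Specimen B: 877.5 mm / 0.043 mm per year = 20406.98 years; at 5 years per lamina that is 20406.98 / 5 ≈ 4081 laminae.

4081 laminae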